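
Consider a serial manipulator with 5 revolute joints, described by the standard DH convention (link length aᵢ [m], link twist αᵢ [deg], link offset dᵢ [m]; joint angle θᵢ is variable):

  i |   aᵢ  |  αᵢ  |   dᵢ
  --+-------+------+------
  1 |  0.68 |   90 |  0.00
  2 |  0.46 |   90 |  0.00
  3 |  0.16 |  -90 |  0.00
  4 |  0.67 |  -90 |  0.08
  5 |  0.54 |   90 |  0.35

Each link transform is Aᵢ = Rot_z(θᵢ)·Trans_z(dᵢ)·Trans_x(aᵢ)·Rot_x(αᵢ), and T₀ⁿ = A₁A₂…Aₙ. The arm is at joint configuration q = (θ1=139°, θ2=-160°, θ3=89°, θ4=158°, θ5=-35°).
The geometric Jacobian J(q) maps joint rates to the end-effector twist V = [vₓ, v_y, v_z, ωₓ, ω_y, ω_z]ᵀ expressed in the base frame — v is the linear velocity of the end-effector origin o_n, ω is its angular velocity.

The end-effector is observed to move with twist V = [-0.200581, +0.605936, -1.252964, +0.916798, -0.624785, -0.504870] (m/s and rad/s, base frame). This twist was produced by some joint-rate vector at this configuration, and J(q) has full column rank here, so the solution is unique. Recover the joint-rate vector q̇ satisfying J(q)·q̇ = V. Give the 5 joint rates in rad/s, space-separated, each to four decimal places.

o_n = [-1.1526, -0.3171, -0.1047]
J₁: ẑ×o_n = [0.3171, -1.1526, 0.0000], ω = ẑ
J2: z=[0.6561, 0.7547, 0.0000] o=[-0.5132, 0.4461, 0.0000] → [-0.0790, 0.0687, -0.0181, 0.6561, 0.7547, 0.0000]
J3: z=[0.2581, -0.2244, 0.9397] o=[-0.1870, 0.1625, -0.1573] → [0.4389, -0.9210, -0.3405, 0.2581, -0.2244, 0.9397]
J4: z=[-0.6976, 0.6296, 0.3420] o=[-0.0800, 0.2815, -0.1583] → [0.2385, -0.3294, 1.0929, -0.6976, 0.6296, 0.3420]
J5: z=[-0.0110, -0.4867, 0.8735] o=[-0.6158, -0.0739, -0.3631] → [0.0867, -0.4661, -0.2586, -0.0110, -0.4867, 0.8735]
q̇ = J⁺·V = [-0.7190, 0.1310, 0.6170, -0.9620, -0.0420]

-0.7190 0.1310 0.6170 -0.9620 -0.0420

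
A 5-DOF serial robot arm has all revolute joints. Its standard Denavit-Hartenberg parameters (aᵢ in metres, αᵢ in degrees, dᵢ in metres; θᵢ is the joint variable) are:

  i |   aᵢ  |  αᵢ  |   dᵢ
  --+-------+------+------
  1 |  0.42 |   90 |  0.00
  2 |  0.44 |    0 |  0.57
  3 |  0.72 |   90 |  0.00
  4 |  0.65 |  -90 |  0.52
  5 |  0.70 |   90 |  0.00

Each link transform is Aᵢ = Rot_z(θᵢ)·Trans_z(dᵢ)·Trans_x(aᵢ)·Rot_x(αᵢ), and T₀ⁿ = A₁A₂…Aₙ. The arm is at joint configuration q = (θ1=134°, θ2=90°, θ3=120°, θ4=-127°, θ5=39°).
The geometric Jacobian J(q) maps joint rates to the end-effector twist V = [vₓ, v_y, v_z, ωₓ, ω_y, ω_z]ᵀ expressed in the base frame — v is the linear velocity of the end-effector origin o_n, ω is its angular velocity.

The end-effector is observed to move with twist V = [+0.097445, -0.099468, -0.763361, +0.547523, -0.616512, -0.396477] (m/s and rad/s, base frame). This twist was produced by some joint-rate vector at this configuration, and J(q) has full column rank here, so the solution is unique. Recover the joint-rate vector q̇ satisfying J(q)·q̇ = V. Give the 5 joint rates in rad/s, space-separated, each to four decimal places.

o_n = [-0.5392, 0.0062, 0.5081]
J₁: ẑ×o_n = [-0.0062, -0.5392, 0.0000], ω = ẑ
J2: z=[0.7193, 0.6947, 0.0000] o=[-0.2918, 0.3021, 0.0000] → [0.3530, -0.3655, -0.0410, 0.7193, 0.6947, 0.0000]
J3: z=[0.7193, 0.6947, 0.0000] o=[0.1183, 0.6981, 0.4400] → [0.0473, -0.0490, -0.0410, 0.7193, 0.6947, 0.0000]
J4: z=[0.3473, -0.3597, 0.8660] o=[0.5514, 0.2495, 0.0800] → [0.0568, -1.0932, -0.4768, 0.3473, -0.3597, 0.8660]
J5: z=[0.0475, -0.9156, -0.3993] o=[0.1233, -0.0544, 0.7259] → [0.2236, 0.2749, -0.6037, 0.0475, -0.9156, -0.3993]
q̇ = J⁺·V = [-0.7580, -0.3760, 0.7430, 0.7250, 0.6670]

-0.7580 -0.3760 0.7430 0.7250 0.6670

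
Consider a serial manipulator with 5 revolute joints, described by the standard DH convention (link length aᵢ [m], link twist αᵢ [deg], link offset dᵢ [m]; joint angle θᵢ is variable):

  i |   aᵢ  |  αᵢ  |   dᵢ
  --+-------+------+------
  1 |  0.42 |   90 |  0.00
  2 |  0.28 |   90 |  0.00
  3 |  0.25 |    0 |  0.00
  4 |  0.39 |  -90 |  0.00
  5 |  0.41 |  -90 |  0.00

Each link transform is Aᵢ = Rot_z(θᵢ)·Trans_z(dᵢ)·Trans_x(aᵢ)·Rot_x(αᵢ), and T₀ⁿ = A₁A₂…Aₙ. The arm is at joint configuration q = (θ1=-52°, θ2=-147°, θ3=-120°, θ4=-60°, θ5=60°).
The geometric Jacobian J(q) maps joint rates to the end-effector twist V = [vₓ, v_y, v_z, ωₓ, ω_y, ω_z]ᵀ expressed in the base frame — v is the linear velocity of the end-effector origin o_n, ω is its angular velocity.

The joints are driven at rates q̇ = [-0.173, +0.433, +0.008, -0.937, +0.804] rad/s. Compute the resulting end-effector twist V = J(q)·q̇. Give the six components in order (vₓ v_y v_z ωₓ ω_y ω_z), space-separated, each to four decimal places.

-0.6232 -0.3746 -0.0511 0.6039 -0.1703 -0.9521

o_n = [0.7754, -0.6408, -0.0581]
J₁: ẑ×o_n = [0.6408, 0.7754, -0.0000], ω = ẑ
J2: z=[-0.7880, -0.6157, 0.0000] o=[0.2586, -0.3310, 0.0000] → [0.0358, -0.0458, 0.5624, -0.7880, -0.6157, 0.0000]
J3: z=[-0.3353, 0.4292, 0.8387] o=[0.1140, -0.1459, -0.1525] → [0.4556, 0.5864, -0.1179, -0.3353, 0.4292, 0.8387]
J4: z=[-0.3353, 0.4292, 0.8387] o=[0.3492, -0.0952, -0.0844] → [0.4689, 0.3663, -0.0000, -0.3353, 0.4292, 0.8387]
J5: z=[0.7880, 0.6157, -0.0000] o=[0.5505, -0.3530, 0.1280] → [-0.1146, 0.1467, -0.3653, 0.7880, 0.6157, -0.0000]
V = J·q̇ = [-0.6232, -0.3746, -0.0511, 0.6039, -0.1703, -0.9521]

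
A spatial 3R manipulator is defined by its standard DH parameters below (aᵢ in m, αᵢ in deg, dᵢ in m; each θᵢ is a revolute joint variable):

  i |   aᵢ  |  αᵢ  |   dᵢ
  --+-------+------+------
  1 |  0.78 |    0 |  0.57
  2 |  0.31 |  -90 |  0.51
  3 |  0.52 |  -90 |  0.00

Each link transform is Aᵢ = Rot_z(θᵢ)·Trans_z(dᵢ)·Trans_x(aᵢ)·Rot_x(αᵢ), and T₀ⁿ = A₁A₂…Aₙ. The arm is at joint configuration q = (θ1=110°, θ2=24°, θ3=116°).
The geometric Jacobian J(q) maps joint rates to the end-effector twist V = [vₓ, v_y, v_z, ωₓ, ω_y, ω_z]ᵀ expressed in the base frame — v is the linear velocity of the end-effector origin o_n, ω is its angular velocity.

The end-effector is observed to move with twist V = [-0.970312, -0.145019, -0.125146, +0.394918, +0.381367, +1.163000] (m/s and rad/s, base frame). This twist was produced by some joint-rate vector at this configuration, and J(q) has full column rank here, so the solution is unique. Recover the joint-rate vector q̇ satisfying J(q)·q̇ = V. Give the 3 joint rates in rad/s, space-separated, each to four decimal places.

o_n = [-0.3238, 0.7920, 0.6126]
J₁: ẑ×o_n = [-0.7920, -0.3238, 0.0000], ω = ẑ
J2: z=[0.0000, 0.0000, 1.0000] o=[-0.2668, 0.7330, 0.5700] → [-0.0590, -0.0570, 0.0000, 0.0000, 0.0000, 1.0000]
J3: z=[-0.7193, -0.6947, 0.0000] o=[-0.4821, 0.9560, 1.0800] → [0.3247, -0.3362, 0.2280, -0.7193, -0.6947, 0.0000]
q̇ = J⁺·V = [0.9870, 0.1760, -0.5490]

0.9870 0.1760 -0.5490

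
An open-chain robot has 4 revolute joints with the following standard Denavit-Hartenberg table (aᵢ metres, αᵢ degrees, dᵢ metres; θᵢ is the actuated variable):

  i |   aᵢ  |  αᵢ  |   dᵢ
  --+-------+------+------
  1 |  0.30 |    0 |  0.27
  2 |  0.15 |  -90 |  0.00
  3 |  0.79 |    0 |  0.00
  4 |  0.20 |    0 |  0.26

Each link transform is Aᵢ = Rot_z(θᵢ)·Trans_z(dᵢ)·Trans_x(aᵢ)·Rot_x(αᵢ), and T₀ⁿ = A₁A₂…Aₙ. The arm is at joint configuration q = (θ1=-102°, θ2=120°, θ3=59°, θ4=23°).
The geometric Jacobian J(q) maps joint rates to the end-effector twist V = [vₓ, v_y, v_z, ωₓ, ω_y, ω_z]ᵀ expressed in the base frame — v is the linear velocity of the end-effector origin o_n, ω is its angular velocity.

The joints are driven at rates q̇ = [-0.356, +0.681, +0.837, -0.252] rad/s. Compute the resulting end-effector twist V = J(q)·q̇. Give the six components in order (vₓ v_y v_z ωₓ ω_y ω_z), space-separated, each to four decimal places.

-0.8928 -0.0341 -0.3568 -0.1808 0.5564 0.3250

o_n = [0.4134, 0.1345, -0.6052]
J₁: ẑ×o_n = [-0.1345, 0.4134, 0.0000], ω = ẑ
J2: z=[0.0000, 0.0000, 1.0000] o=[-0.0624, -0.2934, 0.2700] → [-0.4280, 0.4758, 0.0000, 0.0000, 0.0000, 1.0000]
J3: z=[-0.3090, 0.9511, 0.0000] o=[0.0803, -0.2471, 0.2700] → [-0.8324, -0.2705, -0.4347, -0.3090, 0.9511, 0.0000]
J4: z=[-0.3090, 0.9511, 0.0000] o=[0.4673, -0.1214, -0.4072] → [-0.1884, -0.0612, -0.0278, -0.3090, 0.9511, 0.0000]
V = J·q̇ = [-0.8928, -0.0341, -0.3568, -0.1808, 0.5564, 0.3250]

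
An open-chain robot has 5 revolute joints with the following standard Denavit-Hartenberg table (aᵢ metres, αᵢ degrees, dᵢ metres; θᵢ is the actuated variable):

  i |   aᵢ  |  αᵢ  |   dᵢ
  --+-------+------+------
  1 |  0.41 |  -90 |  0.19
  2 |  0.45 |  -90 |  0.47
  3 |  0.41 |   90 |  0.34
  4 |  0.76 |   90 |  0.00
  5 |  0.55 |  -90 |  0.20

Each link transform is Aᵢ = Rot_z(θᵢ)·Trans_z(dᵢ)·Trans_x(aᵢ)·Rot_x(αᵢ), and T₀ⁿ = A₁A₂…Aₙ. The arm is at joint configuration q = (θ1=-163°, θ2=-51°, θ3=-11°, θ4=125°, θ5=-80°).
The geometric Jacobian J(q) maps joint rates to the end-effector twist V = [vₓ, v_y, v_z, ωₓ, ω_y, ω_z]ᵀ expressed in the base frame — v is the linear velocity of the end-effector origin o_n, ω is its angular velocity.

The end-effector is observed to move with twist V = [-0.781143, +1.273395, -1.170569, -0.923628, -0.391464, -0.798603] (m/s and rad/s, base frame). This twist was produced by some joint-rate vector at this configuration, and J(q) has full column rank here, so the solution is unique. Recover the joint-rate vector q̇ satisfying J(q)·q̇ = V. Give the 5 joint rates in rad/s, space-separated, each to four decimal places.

-0.8990 0.7780 0.3170 -0.7960 0.6890

o_n = [-1.6464, -0.4554, -0.0437]
J₁: ẑ×o_n = [0.4554, -1.6464, 0.0000], ω = ẑ
J2: z=[0.2924, -0.9563, 0.0000] o=[-0.3921, -0.1199, 0.1900] → [0.2235, 0.0683, -1.2976, 0.2924, -0.9563, 0.0000]
J3: z=[-0.7432, -0.2272, -0.6293] o=[-0.5255, -0.6521, 0.5397] → [0.2564, 0.2718, -0.4009, -0.7432, -0.2272, -0.6293]
J4: z=[0.4018, -0.9036, -0.1483] o=[-0.9975, -0.8783, 0.6385] → [0.6792, 0.3704, -0.4164, 0.4018, -0.9036, -0.1483]
J5: z=[-0.8645, -0.4277, 0.2639] o=[-1.2270, -0.8614, -0.0858] → [-0.1252, -0.0743, -0.5304, -0.8645, -0.4277, 0.2639]
q̇ = J⁺·V = [-0.8990, 0.7780, 0.3170, -0.7960, 0.6890]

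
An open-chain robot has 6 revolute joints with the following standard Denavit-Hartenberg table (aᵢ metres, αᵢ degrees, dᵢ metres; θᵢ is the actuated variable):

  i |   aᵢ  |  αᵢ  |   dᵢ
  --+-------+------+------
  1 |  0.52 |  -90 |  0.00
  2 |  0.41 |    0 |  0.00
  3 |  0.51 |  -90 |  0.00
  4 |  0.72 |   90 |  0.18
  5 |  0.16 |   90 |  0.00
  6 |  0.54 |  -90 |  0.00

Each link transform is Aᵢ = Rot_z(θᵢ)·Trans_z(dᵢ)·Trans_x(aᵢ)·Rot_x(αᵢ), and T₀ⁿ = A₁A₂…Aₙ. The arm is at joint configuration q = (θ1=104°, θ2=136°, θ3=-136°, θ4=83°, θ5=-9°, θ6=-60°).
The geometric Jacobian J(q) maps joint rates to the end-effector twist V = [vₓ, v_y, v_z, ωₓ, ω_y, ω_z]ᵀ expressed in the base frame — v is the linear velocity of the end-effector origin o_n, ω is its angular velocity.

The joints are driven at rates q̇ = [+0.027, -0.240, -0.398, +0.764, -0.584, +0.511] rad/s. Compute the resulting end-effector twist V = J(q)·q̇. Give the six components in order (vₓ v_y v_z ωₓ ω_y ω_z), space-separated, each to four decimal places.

0.0616 -0.5805 0.3329 0.7537 -0.4195 -0.2323

o_n = [1.0584, 0.6869, -0.3975]
J₁: ẑ×o_n = [-0.6869, 1.0584, 0.0000], ω = ẑ
J2: z=[-0.9703, -0.2419, 0.0000] o=[-0.1258, 0.5046, 0.0000] → [0.0962, -0.3857, 0.1096, -0.9703, -0.2419, 0.0000]
J3: z=[-0.9703, -0.2419, 0.0000] o=[-0.0544, 0.2184, -0.2848] → [0.0273, -0.1094, -0.1853, -0.9703, -0.2419, 0.0000]
J4: z=[-0.0000, -0.0000, -1.0000] o=[-0.1778, 0.7132, -0.2848] → [-0.0264, -1.2363, 0.0000, -0.0000, -0.0000, -1.0000]
J5: z=[-0.3584, 0.9336, -0.0000] o=[0.4943, 0.9713, -0.4648] → [0.0628, 0.0241, -0.4247, -0.3584, 0.9336, -0.0000]
J6: z=[-0.1460, -0.0561, 0.9877] o=[0.6419, 1.0279, -0.4398] → [0.3345, 0.4176, 0.0732, -0.1460, -0.0561, 0.9877]
V = J·q̇ = [0.0616, -0.5805, 0.3329, 0.7537, -0.4195, -0.2323]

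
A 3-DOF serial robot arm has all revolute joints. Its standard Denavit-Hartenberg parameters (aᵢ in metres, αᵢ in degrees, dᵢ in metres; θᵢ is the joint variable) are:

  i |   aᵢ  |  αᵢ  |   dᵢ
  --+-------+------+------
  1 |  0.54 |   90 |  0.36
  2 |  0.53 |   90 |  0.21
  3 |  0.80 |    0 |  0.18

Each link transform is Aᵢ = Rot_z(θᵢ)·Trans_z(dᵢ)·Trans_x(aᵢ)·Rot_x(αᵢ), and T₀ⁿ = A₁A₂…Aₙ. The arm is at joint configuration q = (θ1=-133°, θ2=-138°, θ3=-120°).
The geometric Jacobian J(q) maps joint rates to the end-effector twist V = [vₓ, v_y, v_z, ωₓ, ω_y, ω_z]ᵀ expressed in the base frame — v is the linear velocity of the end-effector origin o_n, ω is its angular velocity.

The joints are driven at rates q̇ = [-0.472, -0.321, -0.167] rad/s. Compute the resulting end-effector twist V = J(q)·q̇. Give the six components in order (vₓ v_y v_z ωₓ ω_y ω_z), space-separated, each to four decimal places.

-0.3846 -0.0910 0.1471 0.1586 -0.3006 -0.5961

o_n = [0.1329, -0.5655, 0.4068]
J₁: ẑ×o_n = [0.5655, 0.1329, -0.0000], ω = ẑ
J2: z=[-0.7314, 0.6820, 0.0000] o=[-0.3683, -0.3949, 0.3600] → [0.0319, 0.0342, -0.2171, -0.7314, 0.6820, 0.0000]
J3: z=[0.4563, 0.4894, 0.7431] o=[-0.2532, 0.0363, 0.0054] → [0.6437, 0.1037, -0.4636, 0.4563, 0.4894, 0.7431]
V = J·q̇ = [-0.3846, -0.0910, 0.1471, 0.1586, -0.3006, -0.5961]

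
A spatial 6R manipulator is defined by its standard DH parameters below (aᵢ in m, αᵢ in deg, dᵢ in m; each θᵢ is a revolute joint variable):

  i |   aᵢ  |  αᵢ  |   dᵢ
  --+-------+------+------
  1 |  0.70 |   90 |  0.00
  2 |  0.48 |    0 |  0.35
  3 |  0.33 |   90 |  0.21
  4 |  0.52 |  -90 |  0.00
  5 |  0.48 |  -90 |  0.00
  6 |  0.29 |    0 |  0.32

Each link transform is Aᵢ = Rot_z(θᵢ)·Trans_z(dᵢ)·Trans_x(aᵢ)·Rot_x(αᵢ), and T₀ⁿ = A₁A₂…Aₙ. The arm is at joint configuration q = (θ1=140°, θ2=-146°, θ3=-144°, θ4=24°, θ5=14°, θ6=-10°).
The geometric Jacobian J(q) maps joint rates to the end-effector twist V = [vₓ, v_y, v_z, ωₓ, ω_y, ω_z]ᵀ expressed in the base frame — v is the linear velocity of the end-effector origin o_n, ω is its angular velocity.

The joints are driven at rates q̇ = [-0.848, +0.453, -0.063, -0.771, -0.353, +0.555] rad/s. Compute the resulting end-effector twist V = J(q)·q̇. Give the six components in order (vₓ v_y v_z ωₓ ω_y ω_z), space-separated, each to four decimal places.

0.3227 -1.0759 0.3625 0.9455 -0.7765 -0.3805

o_n = [0.4601, 1.0345, 1.2096]
J₁: ẑ×o_n = [-1.0345, 0.4601, 0.0000], ω = ẑ
J2: z=[0.6428, 0.7660, 0.0000] o=[-0.5362, 0.4500, 0.0000] → [0.9266, -0.7775, -0.3875, 0.6428, 0.7660, 0.0000]
J3: z=[0.6428, 0.7660, 0.0000] o=[-0.0064, 0.4623, -0.2684] → [1.1322, -0.9501, 0.0104, 0.6428, 0.7660, 0.0000]
J4: z=[-0.7198, 0.6040, -0.3420] o=[0.0421, 0.6957, 0.0417] → [0.8213, 0.6978, -0.4963, -0.7198, 0.6040, -0.3420]
J5: z=[0.6938, 0.6104, -0.3822] o=[0.0536, 0.9622, 0.4881] → [0.4681, -0.6559, -0.1979, 0.6938, 0.6104, -0.3822]
J6: z=[0.6931, -0.7100, 0.1242] o=[0.1475, 1.1307, 0.9276] → [-0.1883, -0.1566, 0.1553, 0.6931, -0.7100, 0.1242]
V = J·q̇ = [0.3227, -1.0759, 0.3625, 0.9455, -0.7765, -0.3805]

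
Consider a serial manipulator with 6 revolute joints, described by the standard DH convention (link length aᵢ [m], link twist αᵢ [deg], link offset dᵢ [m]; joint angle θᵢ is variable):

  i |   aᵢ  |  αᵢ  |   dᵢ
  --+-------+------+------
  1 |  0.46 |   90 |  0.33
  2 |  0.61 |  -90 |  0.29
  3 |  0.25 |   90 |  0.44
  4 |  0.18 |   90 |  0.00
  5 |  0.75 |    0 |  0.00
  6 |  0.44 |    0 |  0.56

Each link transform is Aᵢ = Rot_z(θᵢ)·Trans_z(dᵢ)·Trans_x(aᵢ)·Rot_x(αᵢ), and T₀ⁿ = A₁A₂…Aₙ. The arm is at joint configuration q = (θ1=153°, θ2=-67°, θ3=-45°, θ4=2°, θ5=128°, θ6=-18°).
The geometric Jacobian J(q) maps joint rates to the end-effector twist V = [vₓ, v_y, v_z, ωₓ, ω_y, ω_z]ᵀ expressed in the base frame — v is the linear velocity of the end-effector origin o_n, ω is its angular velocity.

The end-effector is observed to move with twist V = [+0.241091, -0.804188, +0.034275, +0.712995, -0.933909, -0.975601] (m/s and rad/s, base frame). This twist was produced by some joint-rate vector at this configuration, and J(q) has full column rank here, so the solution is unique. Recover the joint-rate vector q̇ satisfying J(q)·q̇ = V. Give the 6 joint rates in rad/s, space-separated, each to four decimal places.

o_n = [0.1775, 0.9033, 0.4754]
J₁: ẑ×o_n = [-0.9033, 0.1775, 0.0000], ω = ẑ
J2: z=[0.4540, 0.8910, 0.0000] o=[-0.4099, 0.2088, 0.3300] → [0.1295, -0.0660, -0.2081, 0.4540, 0.8910, 0.0000]
J3: z=[-0.8202, 0.4179, 0.3907] o=[-0.4906, 0.5754, -0.2315] → [0.1673, 0.8408, -0.5481, -0.8202, 0.4179, 0.3907]
J4: z=[0.5672, 0.5046, 0.6509] o=[-0.8327, 0.9482, -0.2223] → [0.3813, 0.2618, -0.5352, 0.5672, 0.5046, 0.6509]
J5: z=[0.8223, -0.3913, -0.4132] o=[-0.8244, 1.0867, -0.3369] → [-0.3936, -1.0820, 0.2412, 0.8223, -0.3913, -0.4132]
J6: z=[0.8223, -0.3913, -0.4132] o=[-0.5105, 1.0296, 0.3418] → [-0.1044, -0.3941, 0.1654, 0.8223, -0.3913, -0.4132]
q̇ = J⁺·V = [-0.6560, -0.7140, 0.6390, 0.2300, 0.9400, 0.8000]

-0.6560 -0.7140 0.6390 0.2300 0.9400 0.8000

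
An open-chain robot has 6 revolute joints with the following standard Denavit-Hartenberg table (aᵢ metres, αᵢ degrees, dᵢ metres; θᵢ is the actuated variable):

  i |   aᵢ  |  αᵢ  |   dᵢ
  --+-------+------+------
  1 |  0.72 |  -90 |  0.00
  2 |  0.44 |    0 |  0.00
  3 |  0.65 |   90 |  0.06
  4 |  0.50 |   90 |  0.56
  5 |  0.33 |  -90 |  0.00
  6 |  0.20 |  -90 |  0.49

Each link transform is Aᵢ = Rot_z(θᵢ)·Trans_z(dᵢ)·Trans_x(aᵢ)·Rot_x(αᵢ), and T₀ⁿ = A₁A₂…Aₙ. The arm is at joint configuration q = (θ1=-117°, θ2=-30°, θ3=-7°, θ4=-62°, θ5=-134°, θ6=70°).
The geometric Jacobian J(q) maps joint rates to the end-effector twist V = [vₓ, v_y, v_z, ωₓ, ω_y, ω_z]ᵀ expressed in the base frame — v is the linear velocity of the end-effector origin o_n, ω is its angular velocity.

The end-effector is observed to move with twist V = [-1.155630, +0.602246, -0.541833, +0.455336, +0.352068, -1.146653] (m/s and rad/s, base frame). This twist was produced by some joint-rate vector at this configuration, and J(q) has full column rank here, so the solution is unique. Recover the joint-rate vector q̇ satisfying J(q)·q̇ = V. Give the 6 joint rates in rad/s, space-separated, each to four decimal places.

o_n = [-1.2329, -1.6264, 0.8202]
J₁: ẑ×o_n = [1.6264, -1.2329, 0.0000], ω = ẑ
J2: z=[0.8910, -0.4540, 0.0000] o=[-0.3269, -0.6415, 0.0000] → [-0.3724, -0.7308, -1.2889, 0.8910, -0.4540, 0.0000]
J3: z=[0.8910, -0.4540, 0.0000] o=[-0.4999, -0.9810, 0.2200] → [-0.2725, -0.5348, -0.9078, 0.8910, -0.4540, 0.0000]
J4: z=[0.2732, 0.5362, 0.7986] o=[-0.6821, -1.4708, 0.6112] → [0.2364, -0.4970, 0.2528, 0.2732, 0.5362, 0.7986]
J5: z=[-0.0982, 0.8414, -0.5314] o=[-1.0075, -1.1371, 1.1997] → [-0.5793, 0.0825, 0.2376, -0.0982, 0.8414, -0.5314]
J6: z=[-0.8782, -0.3245, -0.3515] o=[-0.8530, -1.2797, 0.9453] → [-0.0813, 0.0237, 0.1812, -0.8782, -0.3245, -0.3515]
q̇ = J⁺·V = [-0.2660, 0.5820, -0.4020, -0.8750, 0.8040, -0.6980]

-0.2660 0.5820 -0.4020 -0.8750 0.8040 -0.6980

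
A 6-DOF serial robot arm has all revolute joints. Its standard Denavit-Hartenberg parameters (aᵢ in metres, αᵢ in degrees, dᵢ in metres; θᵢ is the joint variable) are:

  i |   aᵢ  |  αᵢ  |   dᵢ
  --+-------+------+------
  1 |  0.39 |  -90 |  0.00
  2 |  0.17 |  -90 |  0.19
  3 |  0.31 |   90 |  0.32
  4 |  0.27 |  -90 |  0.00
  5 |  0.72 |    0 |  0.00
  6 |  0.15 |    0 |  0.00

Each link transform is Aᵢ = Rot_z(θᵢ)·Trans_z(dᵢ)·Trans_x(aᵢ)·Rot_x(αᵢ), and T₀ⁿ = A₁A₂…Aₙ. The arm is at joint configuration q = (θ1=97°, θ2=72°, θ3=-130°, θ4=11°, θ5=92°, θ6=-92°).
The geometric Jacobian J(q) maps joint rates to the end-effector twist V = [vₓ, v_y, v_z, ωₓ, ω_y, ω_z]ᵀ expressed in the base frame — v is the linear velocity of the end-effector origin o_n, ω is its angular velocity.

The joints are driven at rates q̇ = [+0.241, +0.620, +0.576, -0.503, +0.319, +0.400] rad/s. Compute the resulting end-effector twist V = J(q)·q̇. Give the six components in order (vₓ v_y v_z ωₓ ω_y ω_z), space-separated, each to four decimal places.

o_n = [-1.1901, -0.0471, -0.3816]
J₁: ẑ×o_n = [0.0471, -1.1901, 0.0000], ω = ẑ
J2: z=[-0.9925, -0.1219, 0.0000] o=[-0.0475, 0.3871, 0.0000] → [0.0465, -0.3788, 0.2917, -0.9925, -0.1219, 0.0000]
J3: z=[0.1159, -0.9440, -0.3090] o=[-0.2425, 0.4161, -0.1617] → [0.0645, 0.3183, -0.9481, 0.1159, -0.9440, -0.3090]
J4: z=[0.6668, -0.1566, 0.7286] o=[-0.4336, 0.0240, -0.0711] → [0.1004, -0.3440, -0.1658, 0.6668, -0.1566, 0.7286]
J5: z=[0.2542, -0.8712, -0.4200] o=[-0.6228, -0.1017, 0.0751] → [0.4208, 0.3544, -0.4804, 0.2542, -0.8712, -0.4200]
J6: z=[0.2542, -0.8712, -0.4200] o=[-1.0850, 0.0227, -0.4628] → [-0.1000, 0.0235, -0.1093, 0.2542, -0.8712, -0.4200]
V = J·q̇ = [0.1210, -0.0428, -0.4788, -0.7012, -1.1669, -0.6054]

0.1210 -0.0428 -0.4788 -0.7012 -1.1669 -0.6054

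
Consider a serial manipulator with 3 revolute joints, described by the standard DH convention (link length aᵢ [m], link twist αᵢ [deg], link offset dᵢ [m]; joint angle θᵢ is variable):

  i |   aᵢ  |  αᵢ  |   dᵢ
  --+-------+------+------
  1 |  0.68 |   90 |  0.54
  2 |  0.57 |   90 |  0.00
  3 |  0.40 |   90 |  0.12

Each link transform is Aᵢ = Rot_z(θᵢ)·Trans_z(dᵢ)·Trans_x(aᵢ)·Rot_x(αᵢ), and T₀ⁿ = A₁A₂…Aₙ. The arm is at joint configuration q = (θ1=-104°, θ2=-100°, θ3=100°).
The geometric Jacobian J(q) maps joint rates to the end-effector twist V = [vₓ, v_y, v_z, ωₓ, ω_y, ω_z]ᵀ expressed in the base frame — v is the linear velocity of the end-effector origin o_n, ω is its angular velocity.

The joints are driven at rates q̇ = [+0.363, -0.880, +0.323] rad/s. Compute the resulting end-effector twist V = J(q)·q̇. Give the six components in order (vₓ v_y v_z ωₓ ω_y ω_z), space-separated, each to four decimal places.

0.2496 0.1958 0.3058 0.9308 0.0958 0.4191

o_n = [-0.4971, -0.3655, 0.0679]
J₁: ẑ×o_n = [0.3655, -0.4971, 0.0000], ω = ẑ
J2: z=[-0.9703, 0.2419, 0.0000] o=[-0.1645, -0.6598, 0.5400] → [-0.1142, -0.4581, -0.2051, -0.9703, 0.2419, 0.0000]
J3: z=[0.2382, 0.9556, 0.1736] o=[-0.1406, -0.5638, -0.0213] → [0.0508, -0.0832, 0.3879, 0.2382, 0.9556, 0.1736]
V = J·q̇ = [0.2496, 0.1958, 0.3058, 0.9308, 0.0958, 0.4191]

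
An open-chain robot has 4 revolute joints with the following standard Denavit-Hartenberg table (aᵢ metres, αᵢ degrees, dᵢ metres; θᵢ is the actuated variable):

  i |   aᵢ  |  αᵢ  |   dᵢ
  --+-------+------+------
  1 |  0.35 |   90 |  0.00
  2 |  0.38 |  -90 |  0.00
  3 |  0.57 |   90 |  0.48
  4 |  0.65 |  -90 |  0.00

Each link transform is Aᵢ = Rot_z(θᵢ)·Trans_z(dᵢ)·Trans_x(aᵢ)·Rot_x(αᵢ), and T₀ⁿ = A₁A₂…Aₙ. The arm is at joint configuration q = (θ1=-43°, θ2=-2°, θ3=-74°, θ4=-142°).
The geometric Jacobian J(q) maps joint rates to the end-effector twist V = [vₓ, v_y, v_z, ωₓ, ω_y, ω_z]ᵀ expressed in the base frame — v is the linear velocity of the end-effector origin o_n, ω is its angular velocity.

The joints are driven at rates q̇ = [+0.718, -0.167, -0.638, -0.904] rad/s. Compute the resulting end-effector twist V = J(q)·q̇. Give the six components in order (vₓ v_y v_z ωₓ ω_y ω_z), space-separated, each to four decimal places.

0.5470 0.6863 0.4009 0.9027 -0.2727 0.0501

o_n = [0.5095, -0.5511, 0.0660]
J₁: ẑ×o_n = [0.5511, 0.5095, -0.0000], ω = ẑ
J2: z=[-0.6820, -0.7314, 0.0000] o=[0.2560, -0.2387, 0.0000] → [-0.0482, 0.0450, 0.3985, -0.6820, -0.7314, 0.0000]
J3: z=[0.0255, -0.0238, 0.9994] o=[0.5337, -0.4977, -0.0133] → [0.0515, -0.0262, -0.0019, 0.0255, -0.0238, 0.9994]
J4: z=[-0.8906, 0.4536, 0.0335] o=[0.2871, -1.0169, 0.4610] → [-0.1948, -0.3443, -0.5157, -0.8906, 0.4536, 0.0335]
V = J·q̇ = [0.5470, 0.6863, 0.4009, 0.9027, -0.2727, 0.0501]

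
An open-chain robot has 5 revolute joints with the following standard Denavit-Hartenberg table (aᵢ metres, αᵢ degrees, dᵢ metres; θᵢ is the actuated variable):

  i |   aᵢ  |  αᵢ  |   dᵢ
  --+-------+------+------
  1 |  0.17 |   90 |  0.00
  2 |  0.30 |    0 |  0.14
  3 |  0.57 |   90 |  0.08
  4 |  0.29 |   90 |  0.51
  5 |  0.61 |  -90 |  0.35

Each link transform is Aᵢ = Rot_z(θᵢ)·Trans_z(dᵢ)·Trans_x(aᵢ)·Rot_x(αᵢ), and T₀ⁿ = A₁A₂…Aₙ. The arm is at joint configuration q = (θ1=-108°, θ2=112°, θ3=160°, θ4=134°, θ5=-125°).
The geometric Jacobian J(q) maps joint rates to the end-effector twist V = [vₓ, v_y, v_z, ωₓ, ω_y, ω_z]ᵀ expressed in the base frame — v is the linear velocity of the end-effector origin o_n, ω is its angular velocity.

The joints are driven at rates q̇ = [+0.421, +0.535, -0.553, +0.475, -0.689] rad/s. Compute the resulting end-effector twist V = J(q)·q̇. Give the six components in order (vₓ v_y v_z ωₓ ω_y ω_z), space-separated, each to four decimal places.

0.2030 0.1689 -0.2129 0.6244 0.3145 0.8997

o_n = [-0.4234, 0.0562, -0.5850]
J₁: ẑ×o_n = [-0.0562, -0.4234, 0.0000], ω = ẑ
J2: z=[-0.9511, 0.3090, 0.0000] o=[-0.0525, -0.1617, 0.0000] → [-0.1808, -0.5564, -0.0926, -0.9511, 0.3090, 0.0000]
J3: z=[-0.9511, 0.3090, 0.0000] o=[-0.1510, -0.0115, 0.2782] → [-0.2667, -0.8210, 0.0198, -0.9511, 0.3090, 0.0000]
J4: z=[0.3088, 0.9505, -0.0349] o=[-0.2332, -0.0057, -0.2915] → [-0.2769, 0.0973, 0.1999, 0.3088, 0.9505, -0.0349]
J5: z=[-0.6684, 0.1908, -0.7189] o=[-0.2719, 0.5502, -0.1080] → [-0.4462, -0.2100, 0.3591, -0.6684, 0.1908, -0.7189]
V = J·q̇ = [0.2030, 0.1689, -0.2129, 0.6244, 0.3145, 0.8997]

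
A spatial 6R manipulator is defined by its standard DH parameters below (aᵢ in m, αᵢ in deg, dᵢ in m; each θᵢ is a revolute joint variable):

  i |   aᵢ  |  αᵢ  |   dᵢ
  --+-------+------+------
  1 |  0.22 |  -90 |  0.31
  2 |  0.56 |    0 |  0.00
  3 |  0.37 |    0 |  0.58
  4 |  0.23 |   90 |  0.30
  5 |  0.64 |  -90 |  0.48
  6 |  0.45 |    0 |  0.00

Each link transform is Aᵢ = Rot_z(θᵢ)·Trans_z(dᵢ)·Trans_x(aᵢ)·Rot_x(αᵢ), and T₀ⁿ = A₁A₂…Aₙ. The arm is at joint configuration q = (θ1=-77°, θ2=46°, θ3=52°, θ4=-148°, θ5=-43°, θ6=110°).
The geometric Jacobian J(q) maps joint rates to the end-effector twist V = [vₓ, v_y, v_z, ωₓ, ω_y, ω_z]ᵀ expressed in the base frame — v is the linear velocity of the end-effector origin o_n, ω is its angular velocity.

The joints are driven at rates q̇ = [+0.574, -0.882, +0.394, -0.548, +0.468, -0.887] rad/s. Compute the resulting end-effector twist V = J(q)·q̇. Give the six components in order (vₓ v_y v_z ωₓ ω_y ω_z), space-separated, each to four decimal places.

0.4325 0.0001 0.9038 -1.8096 0.3492 0.4114

o_n = [0.7347, -0.7439, 0.0260]
J₁: ẑ×o_n = [0.7439, 0.7347, -0.0000], ω = ẑ
J2: z=[0.9744, 0.2250, 0.0000] o=[0.0495, -0.2144, 0.3100] → [-0.0639, 0.2767, -0.6701, 0.9744, 0.2250, 0.0000]
J3: z=[0.9744, 0.2250, 0.0000] o=[0.1370, -0.5934, -0.0928] → [0.0267, -0.1158, -0.2811, 0.9744, 0.2250, 0.0000]
J4: z=[0.9744, 0.2250, 0.0000] o=[0.6905, -0.4128, -0.4592] → [0.1092, -0.4728, -0.3326, 0.9744, 0.2250, 0.0000]
J5: z=[-0.1723, 0.7464, 0.6428] o=[1.0161, -0.4893, -0.2830] → [0.3943, -0.1277, 0.2540, -0.1723, 0.7464, 0.6428]
J6: z=[0.8112, -0.2626, 0.5224] o=[0.5758, -0.5224, 0.3841] → [0.2098, 0.3734, -0.1380, 0.8112, -0.2626, 0.5224]
V = J·q̇ = [0.4325, 0.0001, 0.9038, -1.8096, 0.3492, 0.4114]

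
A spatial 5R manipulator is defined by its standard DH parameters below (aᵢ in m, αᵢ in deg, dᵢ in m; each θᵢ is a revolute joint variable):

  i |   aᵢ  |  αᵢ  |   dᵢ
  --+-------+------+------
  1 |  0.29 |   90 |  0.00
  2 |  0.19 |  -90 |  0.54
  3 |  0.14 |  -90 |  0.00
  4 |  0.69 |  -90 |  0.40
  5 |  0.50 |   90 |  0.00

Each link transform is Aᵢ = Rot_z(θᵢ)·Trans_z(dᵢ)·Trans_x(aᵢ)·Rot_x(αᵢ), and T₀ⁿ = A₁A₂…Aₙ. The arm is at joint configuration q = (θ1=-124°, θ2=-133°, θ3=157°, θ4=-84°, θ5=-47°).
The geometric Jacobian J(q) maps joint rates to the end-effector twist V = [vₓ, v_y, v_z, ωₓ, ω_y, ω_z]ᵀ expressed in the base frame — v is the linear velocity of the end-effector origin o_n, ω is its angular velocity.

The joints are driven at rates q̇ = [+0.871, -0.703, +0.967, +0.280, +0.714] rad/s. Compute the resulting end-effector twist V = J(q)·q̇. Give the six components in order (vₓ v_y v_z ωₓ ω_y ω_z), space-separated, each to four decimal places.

o_n = [-1.6619, -0.4108, -0.4526]
J₁: ẑ×o_n = [0.4108, -1.6619, 0.0000], ω = ẑ
J2: z=[-0.8290, 0.5592, 0.0000] o=[-0.1622, -0.2404, 0.0000] → [-0.2531, -0.3753, 0.9799, -0.8290, 0.5592, 0.0000]
J3: z=[-0.4090, -0.6063, -0.6820] o=[-0.5374, 0.1690, -0.1390] → [-0.2052, 0.6386, -0.4447, -0.4090, -0.6063, -0.6820]
J4: z=[-0.9121, 0.2938, 0.2858] o=[-0.5412, 0.0655, -0.0447] → [0.0163, -0.6923, 0.7638, -0.9121, 0.2938, 0.2858]
J5: z=[0.0158, -0.6715, 0.7408] o=[-1.1886, -0.2863, -0.3498] → [0.1613, -0.3489, -0.3197, 0.0158, -0.6715, 0.7408]
V = J·q̇ = [0.4570, -1.0091, -1.1333, -0.0568, -1.3766, 0.8205]

0.4570 -1.0091 -1.1333 -0.0568 -1.3766 0.8205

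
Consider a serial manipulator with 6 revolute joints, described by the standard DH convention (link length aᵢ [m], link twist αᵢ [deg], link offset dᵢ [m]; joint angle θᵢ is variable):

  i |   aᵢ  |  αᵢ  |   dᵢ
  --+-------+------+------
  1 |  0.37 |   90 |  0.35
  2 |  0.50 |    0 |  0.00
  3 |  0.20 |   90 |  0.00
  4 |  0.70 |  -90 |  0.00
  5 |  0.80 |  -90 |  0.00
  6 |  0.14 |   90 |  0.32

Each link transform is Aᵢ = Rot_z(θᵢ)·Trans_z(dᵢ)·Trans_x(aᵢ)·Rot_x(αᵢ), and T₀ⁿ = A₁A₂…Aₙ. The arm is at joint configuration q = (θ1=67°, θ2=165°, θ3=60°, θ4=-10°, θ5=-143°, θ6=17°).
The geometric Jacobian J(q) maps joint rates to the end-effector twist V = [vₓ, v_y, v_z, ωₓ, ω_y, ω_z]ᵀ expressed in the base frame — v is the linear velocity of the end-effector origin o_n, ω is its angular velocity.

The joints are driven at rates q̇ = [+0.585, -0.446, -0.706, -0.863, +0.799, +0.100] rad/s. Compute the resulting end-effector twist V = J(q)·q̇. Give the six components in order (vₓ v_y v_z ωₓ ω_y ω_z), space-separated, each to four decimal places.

o_n = [-0.4238, -0.8301, 0.8189]
J₁: ẑ×o_n = [0.8301, -0.4238, 0.0000], ω = ẑ
J2: z=[0.9205, -0.3907, 0.0000] o=[0.1446, 0.3406, 0.3500] → [-0.1832, -0.4317, -1.2997, 0.9205, -0.3907, 0.0000]
J3: z=[0.9205, -0.3907, 0.0000] o=[-0.0441, -0.1040, 0.4794] → [-0.1327, -0.3125, -0.8167, 0.9205, -0.3907, 0.0000]
J4: z=[-0.2763, -0.6509, 0.7071] o=[-0.0994, -0.2342, 0.3380] → [0.1083, -0.0965, -0.0465, -0.2763, -0.6509, 0.7071]
J5: z=[0.8585, -0.4978, -0.1228] o=[-0.4018, -0.6354, -0.1495] → [-0.5060, -0.8287, -0.1781, 0.8585, -0.4978, -0.1228]
J6: z=[-0.4806, -0.8648, 0.1456] o=[-0.2588, -0.5826, 0.6359] → [-0.1223, 0.0639, -0.0237, -0.4806, -0.8648, 0.1456]
V = J·q̇ = [0.1510, -0.4072, 1.0517, -0.1841, 0.5276, -0.1088]

0.1510 -0.4072 1.0517 -0.1841 0.5276 -0.1088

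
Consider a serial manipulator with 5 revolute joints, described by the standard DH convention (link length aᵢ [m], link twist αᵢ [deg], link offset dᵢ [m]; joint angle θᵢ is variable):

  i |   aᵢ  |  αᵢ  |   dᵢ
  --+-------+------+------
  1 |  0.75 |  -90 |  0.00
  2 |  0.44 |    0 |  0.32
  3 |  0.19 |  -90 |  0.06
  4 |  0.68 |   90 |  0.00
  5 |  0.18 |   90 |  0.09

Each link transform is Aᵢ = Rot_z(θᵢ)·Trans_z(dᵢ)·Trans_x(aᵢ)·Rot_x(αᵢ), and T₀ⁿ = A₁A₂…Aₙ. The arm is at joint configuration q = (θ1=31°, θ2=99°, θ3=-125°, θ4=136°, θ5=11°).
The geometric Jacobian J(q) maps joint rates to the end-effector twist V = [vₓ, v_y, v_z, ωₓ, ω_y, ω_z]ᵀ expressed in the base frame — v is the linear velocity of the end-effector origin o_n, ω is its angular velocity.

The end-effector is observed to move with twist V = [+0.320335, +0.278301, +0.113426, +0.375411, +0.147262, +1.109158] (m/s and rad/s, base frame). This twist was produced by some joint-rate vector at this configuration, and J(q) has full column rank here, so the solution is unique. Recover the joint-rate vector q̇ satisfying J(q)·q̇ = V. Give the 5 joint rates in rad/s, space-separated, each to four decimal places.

o_n = [0.4607, -0.0497, -0.6249]
J₁: ẑ×o_n = [0.0497, 0.4607, -0.0000], ω = ẑ
J2: z=[-0.5150, 0.8572, 0.0000] o=[0.6429, 0.3863, 0.0000] → [-0.5356, -0.3218, 0.3807, -0.5150, 0.8572, 0.0000]
J3: z=[-0.5150, 0.8572, 0.0000] o=[0.4191, 0.6251, -0.4346] → [-0.1631, -0.0980, 0.3119, -0.5150, 0.8572, 0.0000]
J4: z=[0.3758, 0.2258, -0.8988] o=[0.5345, 0.7645, -0.3513] → [-0.7936, 0.1692, -0.2893, 0.3758, 0.2258, -0.8988]
J5: z=[0.9057, -0.2950, 0.3045] o=[0.4010, 0.1332, -0.5657] → [0.0731, 0.0718, -0.1480, 0.9057, -0.2950, 0.3045]
q̇ = J⁺·V = [0.5870, -0.2240, 0.7640, -0.2950, 0.8440]

0.5870 -0.2240 0.7640 -0.2950 0.8440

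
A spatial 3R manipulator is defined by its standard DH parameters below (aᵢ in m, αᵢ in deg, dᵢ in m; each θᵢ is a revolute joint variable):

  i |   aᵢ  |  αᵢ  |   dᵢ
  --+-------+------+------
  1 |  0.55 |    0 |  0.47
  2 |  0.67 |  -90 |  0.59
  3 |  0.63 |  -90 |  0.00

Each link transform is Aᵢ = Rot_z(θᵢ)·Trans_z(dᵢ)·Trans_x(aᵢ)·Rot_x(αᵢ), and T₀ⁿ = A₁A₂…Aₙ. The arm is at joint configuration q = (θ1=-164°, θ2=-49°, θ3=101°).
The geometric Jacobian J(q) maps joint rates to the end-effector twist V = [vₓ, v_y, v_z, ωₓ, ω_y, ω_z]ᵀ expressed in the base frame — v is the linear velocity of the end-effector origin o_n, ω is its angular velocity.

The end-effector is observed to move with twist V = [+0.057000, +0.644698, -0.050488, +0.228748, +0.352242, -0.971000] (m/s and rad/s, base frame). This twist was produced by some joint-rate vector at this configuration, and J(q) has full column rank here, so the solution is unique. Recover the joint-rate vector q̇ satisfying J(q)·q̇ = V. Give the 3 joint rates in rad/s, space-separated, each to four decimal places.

o_n = [-0.9898, 0.1478, 0.4416]
J₁: ẑ×o_n = [-0.1478, -0.9898, 0.0000], ω = ẑ
J2: z=[0.0000, 0.0000, 1.0000] o=[-0.5287, -0.1516, 0.4700] → [-0.2994, -0.4611, 0.0000, 0.0000, 0.0000, 1.0000]
J3: z=[-0.5446, -0.8387, 0.0000] o=[-1.0906, 0.2133, 1.0600] → [0.5187, -0.3368, 0.1202, -0.5446, -0.8387, 0.0000]
q̇ = J⁺·V = [-0.1050, -0.8660, -0.4200]

-0.1050 -0.8660 -0.4200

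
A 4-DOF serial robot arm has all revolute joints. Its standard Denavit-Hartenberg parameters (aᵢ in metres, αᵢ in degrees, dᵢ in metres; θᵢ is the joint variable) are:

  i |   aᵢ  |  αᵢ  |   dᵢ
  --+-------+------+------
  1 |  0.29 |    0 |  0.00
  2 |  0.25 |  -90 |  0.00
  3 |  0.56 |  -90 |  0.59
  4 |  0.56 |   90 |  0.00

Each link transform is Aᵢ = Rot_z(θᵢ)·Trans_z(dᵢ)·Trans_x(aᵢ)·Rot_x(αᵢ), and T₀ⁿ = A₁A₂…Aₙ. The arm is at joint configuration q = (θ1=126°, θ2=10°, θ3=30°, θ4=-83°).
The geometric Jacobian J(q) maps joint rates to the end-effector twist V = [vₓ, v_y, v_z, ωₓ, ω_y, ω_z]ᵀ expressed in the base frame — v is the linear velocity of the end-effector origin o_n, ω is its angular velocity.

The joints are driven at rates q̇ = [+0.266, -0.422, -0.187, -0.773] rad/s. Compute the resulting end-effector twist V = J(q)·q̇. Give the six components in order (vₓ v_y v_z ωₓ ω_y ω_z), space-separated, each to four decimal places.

o_n = [-1.5376, -0.0380, -0.3141]
J₁: ẑ×o_n = [0.0380, -1.5376, 0.0000], ω = ẑ
J2: z=[0.0000, 0.0000, 1.0000] o=[-0.1705, 0.2346, 0.0000] → [0.2726, -1.3672, 0.0000, 0.0000, 0.0000, 1.0000]
J3: z=[-0.6947, -0.7193, 0.0000] o=[-0.3503, 0.4083, 0.0000] → [0.2260, -0.2182, -0.5441, -0.6947, -0.7193, 0.0000]
J4: z=[0.3597, -0.3473, -0.8660] o=[-1.1090, 0.3208, -0.2800] → [-0.2989, 0.3835, -0.2779, 0.3597, -0.3473, -0.8660]
V = J·q̇ = [0.0838, -0.0877, 0.3166, -0.1481, 0.4030, 0.5134]

0.0838 -0.0877 0.3166 -0.1481 0.4030 0.5134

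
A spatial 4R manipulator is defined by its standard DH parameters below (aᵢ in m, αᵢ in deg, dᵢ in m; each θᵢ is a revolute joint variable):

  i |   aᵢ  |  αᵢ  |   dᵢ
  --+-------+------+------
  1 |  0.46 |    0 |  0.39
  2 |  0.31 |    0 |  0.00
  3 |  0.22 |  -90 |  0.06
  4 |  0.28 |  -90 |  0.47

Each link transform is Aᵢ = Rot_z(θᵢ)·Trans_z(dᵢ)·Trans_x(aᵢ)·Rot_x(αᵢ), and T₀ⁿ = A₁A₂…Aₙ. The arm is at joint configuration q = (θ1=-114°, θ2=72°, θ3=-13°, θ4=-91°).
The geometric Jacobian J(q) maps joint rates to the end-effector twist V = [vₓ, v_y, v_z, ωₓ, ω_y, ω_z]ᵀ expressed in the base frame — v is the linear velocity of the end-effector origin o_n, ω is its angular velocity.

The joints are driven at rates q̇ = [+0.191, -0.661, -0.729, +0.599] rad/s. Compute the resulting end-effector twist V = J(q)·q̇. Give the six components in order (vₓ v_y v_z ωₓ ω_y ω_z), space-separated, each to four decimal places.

0.1909 -0.8909 0.0029 0.4907 0.3436 -1.1990

o_n = [0.5517, -0.5343, 0.7300]
J₁: ẑ×o_n = [0.5343, 0.5517, -0.0000], ω = ẑ
J2: z=[0.0000, 0.0000, 1.0000] o=[-0.1871, -0.4202, 0.3900] → [0.1141, 0.7388, -0.0000, 0.0000, 0.0000, 1.0000]
J3: z=[0.0000, 0.0000, 1.0000] o=[0.0433, -0.6277, 0.3900] → [-0.0934, 0.5084, 0.0000, 0.0000, 0.0000, 1.0000]
J4: z=[0.8192, 0.5736, 0.0000] o=[0.1695, -0.8079, 0.4500] → [0.1606, -0.2293, 0.0049, 0.8192, 0.5736, 0.0000]
V = J·q̇ = [0.1909, -0.8909, 0.0029, 0.4907, 0.3436, -1.1990]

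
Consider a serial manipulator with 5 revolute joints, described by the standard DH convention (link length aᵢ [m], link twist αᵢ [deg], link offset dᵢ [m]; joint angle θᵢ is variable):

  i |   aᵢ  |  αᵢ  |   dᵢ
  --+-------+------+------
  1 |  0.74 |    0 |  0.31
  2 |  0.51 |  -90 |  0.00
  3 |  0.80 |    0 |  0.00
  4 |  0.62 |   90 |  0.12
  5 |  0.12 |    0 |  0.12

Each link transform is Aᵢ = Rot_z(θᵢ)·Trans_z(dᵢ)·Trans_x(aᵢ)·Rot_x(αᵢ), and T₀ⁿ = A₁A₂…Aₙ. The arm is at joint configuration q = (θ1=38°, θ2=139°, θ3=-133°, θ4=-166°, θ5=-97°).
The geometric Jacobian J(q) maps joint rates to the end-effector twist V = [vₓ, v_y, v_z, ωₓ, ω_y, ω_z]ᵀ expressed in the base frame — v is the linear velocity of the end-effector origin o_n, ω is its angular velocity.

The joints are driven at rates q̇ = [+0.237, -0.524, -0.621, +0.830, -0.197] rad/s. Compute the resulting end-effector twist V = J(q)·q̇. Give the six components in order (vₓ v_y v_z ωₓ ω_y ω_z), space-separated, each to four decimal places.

o_n = [0.2207, 0.4737, 0.4238]
J₁: ẑ×o_n = [-0.4737, 0.2207, 0.0000], ω = ẑ
J2: z=[0.0000, 0.0000, 1.0000] o=[0.5831, 0.4556, 0.3100] → [-0.0181, -0.3624, 0.0000, 0.0000, 0.0000, 1.0000]
J3: z=[-0.0523, -0.9986, 0.0000] o=[0.0738, 0.4823, 0.3100] → [-0.1136, 0.0060, 0.1472, -0.0523, -0.9986, 0.0000]
J4: z=[-0.0523, -0.9986, 0.0000] o=[0.6187, 0.4537, 0.8951] → [0.4707, -0.0247, -0.3984, -0.0523, -0.9986, 0.0000]
J5: z=[-0.8734, 0.0458, 0.4848] o=[0.3122, 0.3496, 0.3528] → [-0.0569, 0.0176, -0.1042, -0.8734, 0.0458, 0.4848]
V = J·q̇ = [0.3696, 0.2146, -0.4016, 0.1611, -0.2177, -0.3825]

0.3696 0.2146 -0.4016 0.1611 -0.2177 -0.3825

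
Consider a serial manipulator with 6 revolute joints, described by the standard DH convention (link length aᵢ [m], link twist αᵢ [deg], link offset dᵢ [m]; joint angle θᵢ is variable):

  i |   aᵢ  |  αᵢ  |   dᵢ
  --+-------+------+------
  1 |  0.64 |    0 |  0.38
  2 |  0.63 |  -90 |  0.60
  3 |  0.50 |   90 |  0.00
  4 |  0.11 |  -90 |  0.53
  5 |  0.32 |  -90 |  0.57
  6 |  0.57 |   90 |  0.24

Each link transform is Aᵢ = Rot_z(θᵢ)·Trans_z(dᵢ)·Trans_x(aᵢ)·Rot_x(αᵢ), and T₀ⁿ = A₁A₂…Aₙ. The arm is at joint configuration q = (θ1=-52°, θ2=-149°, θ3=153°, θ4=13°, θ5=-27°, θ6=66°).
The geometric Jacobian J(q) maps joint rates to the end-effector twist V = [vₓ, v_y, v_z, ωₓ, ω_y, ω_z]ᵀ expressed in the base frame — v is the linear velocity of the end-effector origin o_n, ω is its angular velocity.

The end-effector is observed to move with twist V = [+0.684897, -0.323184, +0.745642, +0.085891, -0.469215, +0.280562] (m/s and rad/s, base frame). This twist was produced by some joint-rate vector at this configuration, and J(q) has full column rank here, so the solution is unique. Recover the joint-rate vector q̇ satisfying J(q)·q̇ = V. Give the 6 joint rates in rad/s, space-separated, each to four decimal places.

0.2940 0.3950 0.9620 0.7840 -0.6320 0.5980

o_n = [0.4739, -0.7576, -0.0612]
J₁: ẑ×o_n = [0.7576, 0.4739, -0.0000], ω = ẑ
J2: z=[0.0000, 0.0000, 1.0000] o=[0.3940, -0.5043, 0.3800] → [0.2533, 0.0798, -0.0000, 0.0000, 0.0000, 1.0000]
J3: z=[-0.3584, -0.9336, 0.0000] o=[-0.1941, -0.2786, 0.9800] → [0.9721, -0.3731, 0.7953, -0.3584, -0.9336, 0.0000]
J4: z=[-0.4238, 0.1627, -0.8910] o=[0.2218, -0.4382, 0.7530] → [-0.4171, -0.5697, 0.0944, -0.4238, 0.1627, -0.8910]
J5: z=[-0.5363, -0.8378, 0.1021] o=[0.0774, -0.4093, 0.2321] → [0.2814, -0.1168, 0.5190, -0.5363, -0.8378, 0.1021]
J6: z=[0.7090, -0.3816, 0.5931] o=[-0.0817, -1.0118, 0.0348] → [-0.1141, 0.3976, 0.3922, 0.7090, -0.3816, 0.5931]
q̇ = J⁺·V = [0.2940, 0.3950, 0.9620, 0.7840, -0.6320, 0.5980]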